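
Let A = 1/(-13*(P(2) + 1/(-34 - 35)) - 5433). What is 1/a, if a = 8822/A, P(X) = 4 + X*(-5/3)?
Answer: -23/1104108588 ≈ -2.0831e-8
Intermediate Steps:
P(X) = 4 - 5*X/3 (P(X) = 4 + X*(-5*1/3) = 4 + X*(-5/3) = 4 - 5*X/3)
A = -23/125154 (A = 1/(-13*((4 - 5/3*2) + 1/(-34 - 35)) - 5433) = 1/(-13*((4 - 10/3) + 1/(-69)) - 5433) = 1/(-13*(2/3 - 1/69) - 5433) = 1/(-13*15/23 - 5433) = 1/(-195/23 - 5433) = 1/(-125154/23) = -23/125154 ≈ -0.00018377)
a = -1104108588/23 (a = 8822/(-23/125154) = 8822*(-125154/23) = -1104108588/23 ≈ -4.8005e+7)
1/a = 1/(-1104108588/23) = -23/1104108588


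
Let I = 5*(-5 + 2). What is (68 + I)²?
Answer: 2809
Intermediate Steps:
I = -15 (I = 5*(-3) = -15)
(68 + I)² = (68 - 15)² = 53² = 2809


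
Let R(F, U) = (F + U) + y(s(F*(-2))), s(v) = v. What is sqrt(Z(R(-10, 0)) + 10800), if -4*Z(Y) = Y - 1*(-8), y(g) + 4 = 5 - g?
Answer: sqrt(43221)/2 ≈ 103.95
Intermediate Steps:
y(g) = 1 - g (y(g) = -4 + (5 - g) = 1 - g)
R(F, U) = 1 + U + 3*F (R(F, U) = (F + U) + (1 - F*(-2)) = (F + U) + (1 - (-2)*F) = (F + U) + (1 + 2*F) = 1 + U + 3*F)
Z(Y) = -2 - Y/4 (Z(Y) = -(Y - 1*(-8))/4 = -(Y + 8)/4 = -(8 + Y)/4 = -2 - Y/4)
sqrt(Z(R(-10, 0)) + 10800) = sqrt((-2 - (1 + 0 + 3*(-10))/4) + 10800) = sqrt((-2 - (1 + 0 - 30)/4) + 10800) = sqrt((-2 - 1/4*(-29)) + 10800) = sqrt((-2 + 29/4) + 10800) = sqrt(21/4 + 10800) = sqrt(43221/4) = sqrt(43221)/2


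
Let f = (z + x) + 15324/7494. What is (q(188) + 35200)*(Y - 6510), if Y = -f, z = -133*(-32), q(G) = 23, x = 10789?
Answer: -948370434027/1249 ≈ -7.5930e+8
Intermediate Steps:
z = 4256
f = 18793759/1249 (f = (4256 + 10789) + 15324/7494 = 15045 + 15324*(1/7494) = 15045 + 2554/1249 = 18793759/1249 ≈ 15047.)
Y = -18793759/1249 (Y = -1*18793759/1249 = -18793759/1249 ≈ -15047.)
(q(188) + 35200)*(Y - 6510) = (23 + 35200)*(-18793759/1249 - 6510) = 35223*(-26924749/1249) = -948370434027/1249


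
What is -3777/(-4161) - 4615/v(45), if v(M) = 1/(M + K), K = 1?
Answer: -294444971/1387 ≈ -2.1229e+5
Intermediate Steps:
v(M) = 1/(1 + M) (v(M) = 1/(M + 1) = 1/(1 + M))
-3777/(-4161) - 4615/v(45) = -3777/(-4161) - 4615/(1/(1 + 45)) = -3777*(-1/4161) - 4615/(1/46) = 1259/1387 - 4615/1/46 = 1259/1387 - 4615*46 = 1259/1387 - 212290 = -294444971/1387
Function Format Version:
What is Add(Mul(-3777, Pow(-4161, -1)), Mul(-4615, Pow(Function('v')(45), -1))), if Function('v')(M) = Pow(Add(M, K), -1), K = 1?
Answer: Rational(-294444971, 1387) ≈ -2.1229e+5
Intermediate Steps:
Function('v')(M) = Pow(Add(1, M), -1) (Function('v')(M) = Pow(Add(M, 1), -1) = Pow(Add(1, M), -1))
Add(Mul(-3777, Pow(-4161, -1)), Mul(-4615, Pow(Function('v')(45), -1))) = Add(Mul(-3777, Pow(-4161, -1)), Mul(-4615, Pow(Pow(Add(1, 45), -1), -1))) = Add(Mul(-3777, Rational(-1, 4161)), Mul(-4615, Pow(Pow(46, -1), -1))) = Add(Rational(1259, 1387), Mul(-4615, Pow(Rational(1, 46), -1))) = Add(Rational(1259, 1387), Mul(-4615, 46)) = Add(Rational(1259, 1387), -212290) = Rational(-294444971, 1387)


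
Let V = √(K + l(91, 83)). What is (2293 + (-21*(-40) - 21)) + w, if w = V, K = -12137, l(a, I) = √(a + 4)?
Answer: 3112 + √(-12137 + √95) ≈ 3112.0 + 110.12*I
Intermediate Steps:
l(a, I) = √(4 + a)
V = √(-12137 + √95) (V = √(-12137 + √(4 + 91)) = √(-12137 + √95) ≈ 110.12*I)
w = √(-12137 + √95) ≈ 110.12*I
(2293 + (-21*(-40) - 21)) + w = (2293 + (-21*(-40) - 21)) + √(-12137 + √95) = (2293 + (840 - 21)) + √(-12137 + √95) = (2293 + 819) + √(-12137 + √95) = 3112 + √(-12137 + √95)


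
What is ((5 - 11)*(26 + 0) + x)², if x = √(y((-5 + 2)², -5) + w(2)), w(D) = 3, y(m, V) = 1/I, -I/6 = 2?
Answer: (-936 + √105)²/36 ≈ 23806.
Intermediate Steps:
I = -12 (I = -6*2 = -12)
y(m, V) = -1/12 (y(m, V) = 1/(-12) = -1/12)
x = √105/6 (x = √(-1/12 + 3) = √(35/12) = √105/6 ≈ 1.7078)
((5 - 11)*(26 + 0) + x)² = ((5 - 11)*(26 + 0) + √105/6)² = (-6*26 + √105/6)² = (-156 + √105/6)²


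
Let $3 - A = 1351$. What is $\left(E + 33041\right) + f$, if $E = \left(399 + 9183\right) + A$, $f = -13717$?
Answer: $27558$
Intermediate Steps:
$A = -1348$ ($A = 3 - 1351 = -1348$)
$E = 8234$ ($E = \left(399 + 9183\right) - 1348 = 9582 - 1348 = 8234$)
$\left(E + 33041\right) + f = \left(8234 + 33041\right) - 13717 = 41275 - 13717 = 27558$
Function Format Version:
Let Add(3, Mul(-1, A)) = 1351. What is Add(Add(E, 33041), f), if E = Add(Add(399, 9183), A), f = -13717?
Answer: 27558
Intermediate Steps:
A = -1348 (A = Add(3, Mul(-1, 1351)) = Add(3, -1351) = -1348)
E = 8234 (E = Add(Add(399, 9183), -1348) = Add(9582, -1348) = 8234)
Add(Add(E, 33041), f) = Add(Add(8234, 33041), -13717) = Add(41275, -13717) = 27558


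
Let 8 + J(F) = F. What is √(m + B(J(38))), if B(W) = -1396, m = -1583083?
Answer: I*√1584479 ≈ 1258.8*I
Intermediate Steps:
J(F) = -8 + F
√(m + B(J(38))) = √(-1583083 - 1396) = √(-1584479) = I*√1584479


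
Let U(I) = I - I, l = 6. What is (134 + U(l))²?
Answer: 17956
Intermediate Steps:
U(I) = 0
(134 + U(l))² = (134 + 0)² = 134² = 17956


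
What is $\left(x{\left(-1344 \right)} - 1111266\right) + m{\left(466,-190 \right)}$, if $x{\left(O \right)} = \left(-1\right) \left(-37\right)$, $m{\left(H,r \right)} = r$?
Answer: $-1111419$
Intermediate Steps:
$x{\left(O \right)} = 37$
$\left(x{\left(-1344 \right)} - 1111266\right) + m{\left(466,-190 \right)} = \left(37 - 1111266\right) - 190 = -1111229 - 190 = -1111419$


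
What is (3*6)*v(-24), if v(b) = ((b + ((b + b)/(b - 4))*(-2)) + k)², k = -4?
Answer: 871200/49 ≈ 17780.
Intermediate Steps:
v(b) = (-4 + b - 4*b/(-4 + b))² (v(b) = ((b + ((b + b)/(b - 4))*(-2)) - 4)² = ((b + ((2*b)/(-4 + b))*(-2)) - 4)² = ((b + (2*b/(-4 + b))*(-2)) - 4)² = ((b - 4*b/(-4 + b)) - 4)² = (-4 + b - 4*b/(-4 + b))²)
(3*6)*v(-24) = (3*6)*((16 + (-24)² - 12*(-24))²/(-4 - 24)²) = 18*((16 + 576 + 288)²/(-28)²) = 18*((1/784)*880²) = 18*((1/784)*774400) = 18*(48400/49) = 871200/49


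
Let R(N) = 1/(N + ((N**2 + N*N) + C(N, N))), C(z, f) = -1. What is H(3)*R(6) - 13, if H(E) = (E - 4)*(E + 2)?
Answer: -1006/77 ≈ -13.065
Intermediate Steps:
H(E) = (-4 + E)*(2 + E)
R(N) = 1/(-1 + N + 2*N**2) (R(N) = 1/(N + ((N**2 + N*N) - 1)) = 1/(N + ((N**2 + N**2) - 1)) = 1/(N + (2*N**2 - 1)) = 1/(N + (-1 + 2*N**2)) = 1/(-1 + N + 2*N**2))
H(3)*R(6) - 13 = (-8 + 3**2 - 2*3)/(-1 + 6 + 2*6**2) - 13 = (-8 + 9 - 6)/(-1 + 6 + 2*36) - 13 = -5/(-1 + 6 + 72) - 13 = -5/77 - 13 = -1006/77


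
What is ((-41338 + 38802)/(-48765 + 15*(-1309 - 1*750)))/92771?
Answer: 1268/3694605075 ≈ 3.4320e-7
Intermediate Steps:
((-41338 + 38802)/(-48765 + 15*(-1309 - 1*750)))/92771 = -2536/(-48765 + 15*(-1309 - 750))*(1/92771) = -2536/(-48765 + 15*(-2059))*(1/92771) = -2536/(-48765 - 30885)*(1/92771) = -2536/(-79650)*(1/92771) = -2536*(-1/79650)*(1/92771) = (1268/39825)*(1/92771) = 1268/3694605075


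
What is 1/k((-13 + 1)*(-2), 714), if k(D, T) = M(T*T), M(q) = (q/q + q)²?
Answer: 1/259892981209 ≈ 3.8477e-12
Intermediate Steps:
M(q) = (1 + q)²
k(D, T) = (1 + T²)² (k(D, T) = (1 + T*T)² = (1 + T²)²)
1/k((-13 + 1)*(-2), 714) = 1/((1 + 714²)²) = 1/((1 + 509796)²) = 1/(509797²) = 1/259892981209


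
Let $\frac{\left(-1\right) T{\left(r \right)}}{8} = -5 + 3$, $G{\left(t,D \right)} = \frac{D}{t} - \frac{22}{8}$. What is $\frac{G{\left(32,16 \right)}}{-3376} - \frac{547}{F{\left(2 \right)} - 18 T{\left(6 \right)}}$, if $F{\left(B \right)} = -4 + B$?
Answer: $\frac{3694649}{1958080} \approx 1.8869$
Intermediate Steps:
$G{\left(t,D \right)} = - \frac{11}{4} + \frac{D}{t}$ ($G{\left(t,D \right)} = \frac{D}{t} - \frac{11}{4} = - \frac{11}{4} + \frac{D}{t}$)
$T{\left(r \right)} = 16$ ($T{\left(r \right)} = - 8 \left(-5 + 3\right) = \left(-8\right) \left(-2\right) = 16$)
$\frac{G{\left(32,16 \right)}}{-3376} - \frac{547}{F{\left(2 \right)} - 18 T{\left(6 \right)}} = \frac{- \frac{11}{4} + \frac{16}{32}}{-3376} - \frac{547}{\left(-4 + 2\right) - 288} = \left(- \frac{11}{4} + 16 \cdot \frac{1}{32}\right) \left(- \frac{1}{3376}\right) - \frac{547}{-2 - 288} = \left(- \frac{11}{4} + \frac{1}{2}\right) \left(- \frac{1}{3376}\right) - \frac{547}{-290} = \left(- \frac{9}{4}\right) \left(- \frac{1}{3376}\right) - - \frac{547}{290} = \frac{9}{13504} + \frac{547}{290} = \frac{3694649}{1958080}$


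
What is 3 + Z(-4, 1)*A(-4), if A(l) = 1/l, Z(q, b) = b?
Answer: 11/4 ≈ 2.7500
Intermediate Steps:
3 + Z(-4, 1)*A(-4) = 3 + 1/(-4) = 3 + 1*(-1/4) = 3 - 1/4 = 11/4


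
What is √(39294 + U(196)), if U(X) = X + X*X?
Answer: √77906 ≈ 279.12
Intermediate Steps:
U(X) = X + X²
√(39294 + U(196)) = √(39294 + 196*(1 + 196)) = √(39294 + 196*197) = √(39294 + 38612) = √77906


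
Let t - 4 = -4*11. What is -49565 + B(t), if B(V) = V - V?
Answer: -49565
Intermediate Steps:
t = -40 (t = 4 - 4*11 = 4 - 44 = -40)
B(V) = 0
-49565 + B(t) = -49565 + 0 = -49565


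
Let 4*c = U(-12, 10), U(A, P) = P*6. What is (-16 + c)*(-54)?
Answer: 54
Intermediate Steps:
U(A, P) = 6*P
c = 15 (c = (6*10)/4 = (1/4)*60 = 15)
(-16 + c)*(-54) = (-16 + 15)*(-54) = -1*(-54) = 54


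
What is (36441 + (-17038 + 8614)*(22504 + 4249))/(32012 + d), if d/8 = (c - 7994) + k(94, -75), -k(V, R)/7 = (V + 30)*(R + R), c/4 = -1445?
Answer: -75110277/321140 ≈ -233.89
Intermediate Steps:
c = -5780 (c = 4*(-1445) = -5780)
k(V, R) = -14*R*(30 + V) (k(V, R) = -7*(V + 30)*(R + R) = -7*(30 + V)*2*R = -14*R*(30 + V))
d = 931408 (d = 8*((-5780 - 7994) - 14*(-75)*(30 + 94)) = 8*(-13774 - 14*(-75)*124) = 8*(-13774 + 130200) = 8*116426 = 931408)
(36441 + (-17038 + 8614)*(22504 + 4249))/(32012 + d) = (36441 + (-17038 + 8614)*(22504 + 4249))/(32012 + 931408) = (36441 - 8424*26753)/963420 = (36441 - 225367272)*(1/963420) = -225330831*1/963420 = -75110277/321140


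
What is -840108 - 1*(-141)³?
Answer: 1963113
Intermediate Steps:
-840108 - 1*(-141)³ = -840108 - 1*(-2803221) = -840108 + 2803221 = 1963113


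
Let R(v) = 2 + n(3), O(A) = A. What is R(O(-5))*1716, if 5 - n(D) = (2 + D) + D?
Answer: -1716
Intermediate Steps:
n(D) = 3 - 2*D (n(D) = 5 - ((2 + D) + D) = 5 - (2 + 2*D) = 5 + (-2 - 2*D) = 3 - 2*D)
R(v) = -1 (R(v) = 2 + (3 - 2*3) = 2 + (3 - 6) = 2 - 3 = -1)
R(O(-5))*1716 = -1*1716 = -1716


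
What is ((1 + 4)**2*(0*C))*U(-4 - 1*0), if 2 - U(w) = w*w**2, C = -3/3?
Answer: 0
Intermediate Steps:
C = -1 (C = -3*1/3 = -1)
U(w) = 2 - w**3 (U(w) = 2 - w*w**2 = 2 - w**3)
((1 + 4)**2*(0*C))*U(-4 - 1*0) = ((1 + 4)**2*(0*(-1)))*(2 - (-4 - 1*0)**3) = (5**2*0)*(2 - (-4 + 0)**3) = (25*0)*(2 - 1*(-4)**3) = 0*(2 - 1*(-64)) = 0*(2 + 64) = 0*66 = 0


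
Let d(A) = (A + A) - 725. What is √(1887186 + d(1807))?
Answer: 5*√75603 ≈ 1374.8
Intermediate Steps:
d(A) = -725 + 2*A (d(A) = 2*A - 725 = -725 + 2*A)
√(1887186 + d(1807)) = √(1887186 + (-725 + 2*1807)) = √(1887186 + (-725 + 3614)) = √(1887186 + 2889) = √1890075 = 5*√75603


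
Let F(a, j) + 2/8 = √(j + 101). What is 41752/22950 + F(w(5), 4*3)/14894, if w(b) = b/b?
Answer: 73158653/40213800 + √113/14894 ≈ 1.8200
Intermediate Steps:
w(b) = 1
F(a, j) = -¼ + √(101 + j) (F(a, j) = -¼ + √(j + 101) = -¼ + √(101 + j))
41752/22950 + F(w(5), 4*3)/14894 = 41752/22950 + (-¼ + √(101 + 4*3))/14894 = 41752*(1/22950) + (-¼ + √(101 + 12))*(1/14894) = 1228/675 + (-¼ + √113)*(1/14894) = 1228/675 + (-1/59576 + √113/14894) = 73158653/40213800 + √113/14894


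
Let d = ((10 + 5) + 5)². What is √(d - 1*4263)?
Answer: I*√3863 ≈ 62.153*I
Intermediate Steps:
d = 400 (d = (15 + 5)² = 20² = 400)
√(d - 1*4263) = √(400 - 1*4263) = √(400 - 4263) = √(-3863) = I*√3863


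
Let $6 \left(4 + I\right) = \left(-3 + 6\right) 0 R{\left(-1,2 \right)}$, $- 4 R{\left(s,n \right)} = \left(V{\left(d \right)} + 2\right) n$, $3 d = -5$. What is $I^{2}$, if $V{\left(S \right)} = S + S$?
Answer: $16$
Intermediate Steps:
$d = - \frac{5}{3}$ ($d = \frac{1}{3} \left(-5\right) = - \frac{5}{3} \approx -1.6667$)
$V{\left(S \right)} = 2 S$
$R{\left(s,n \right)} = \frac{n}{3}$ ($R{\left(s,n \right)} = - \frac{\left(2 \left(- \frac{5}{3}\right) + 2\right) n}{4} = - \frac{\left(- \frac{10}{3} + 2\right) n}{4} = - \frac{\left(- \frac{4}{3}\right) n}{4} = \frac{n}{3}$)
$I = -4$ ($I = -4 + \frac{\left(-3 + 6\right) 0 \cdot \frac{1}{3} \cdot 2}{6} = -4 + \frac{3 \cdot 0 \cdot \frac{2}{3}}{6} = -4 + \frac{0 \cdot \frac{2}{3}}{6} = -4 + \frac{1}{6} \cdot 0 = -4 + 0 = -4$)
$I^{2} = \left(-4\right)^{2} = 16$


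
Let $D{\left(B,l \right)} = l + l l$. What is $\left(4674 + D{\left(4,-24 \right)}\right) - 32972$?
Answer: $-27746$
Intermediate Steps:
$D{\left(B,l \right)} = l + l^{2}$
$\left(4674 + D{\left(4,-24 \right)}\right) - 32972 = \left(4674 - 24 \left(1 - 24\right)\right) - 32972 = \left(4674 - -552\right) - 32972 = \left(4674 + 552\right) - 32972 = 5226 - 32972 = -27746$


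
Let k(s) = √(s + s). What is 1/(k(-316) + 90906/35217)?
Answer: 177857589/44005207838 - 137804121*I*√158/44005207838 ≈ 0.0040417 - 0.039363*I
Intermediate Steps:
k(s) = √2*√s (k(s) = √(2*s) = √2*√s)
1/(k(-316) + 90906/35217) = 1/(√2*√(-316) + 90906/35217) = 1/(√2*(2*I*√79) + 90906*(1/35217)) = 1/(2*I*√158 + 30302/11739) = 1/(30302/11739 + 2*I*√158)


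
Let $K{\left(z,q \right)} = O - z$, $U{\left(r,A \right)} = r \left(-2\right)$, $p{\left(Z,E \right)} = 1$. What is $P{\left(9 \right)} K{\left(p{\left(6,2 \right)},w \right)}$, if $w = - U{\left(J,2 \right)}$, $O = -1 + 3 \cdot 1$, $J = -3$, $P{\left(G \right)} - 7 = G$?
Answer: $16$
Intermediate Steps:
$P{\left(G \right)} = 7 + G$
$O = 2$ ($O = -1 + 3 = 2$)
$U{\left(r,A \right)} = - 2 r$
$w = -6$ ($w = - \left(-2\right) \left(-3\right) = \left(-1\right) 6 = -6$)
$K{\left(z,q \right)} = 2 - z$
$P{\left(9 \right)} K{\left(p{\left(6,2 \right)},w \right)} = \left(7 + 9\right) \left(2 - 1\right) = 16 \left(2 - 1\right) = 16 \cdot 1 = 16$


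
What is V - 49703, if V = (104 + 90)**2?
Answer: -12067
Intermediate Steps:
V = 37636 (V = 194**2 = 37636)
V - 49703 = 37636 - 49703 = -12067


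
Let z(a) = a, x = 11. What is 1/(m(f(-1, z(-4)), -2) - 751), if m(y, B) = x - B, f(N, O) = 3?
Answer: -1/738 ≈ -0.0013550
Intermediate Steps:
m(y, B) = 11 - B
1/(m(f(-1, z(-4)), -2) - 751) = 1/((11 - 1*(-2)) - 751) = 1/((11 + 2) - 751) = 1/(13 - 751) = 1/(-738) = -1/738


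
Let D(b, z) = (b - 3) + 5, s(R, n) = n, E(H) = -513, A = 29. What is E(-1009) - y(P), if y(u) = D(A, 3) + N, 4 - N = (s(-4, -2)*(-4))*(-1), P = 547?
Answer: -556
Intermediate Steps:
D(b, z) = 2 + b (D(b, z) = (-3 + b) + 5 = 2 + b)
N = 12 (N = 4 - (-2*(-4))*(-1) = 4 - 8*(-1) = 4 - 1*(-8) = 4 + 8 = 12)
y(u) = 43 (y(u) = (2 + 29) + 12 = 31 + 12 = 43)
E(-1009) - y(P) = -513 - 1*43 = -513 - 43 = -556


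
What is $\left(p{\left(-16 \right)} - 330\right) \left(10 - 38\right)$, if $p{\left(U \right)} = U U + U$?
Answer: $2520$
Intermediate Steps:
$p{\left(U \right)} = U + U^{2}$ ($p{\left(U \right)} = U^{2} + U = U + U^{2}$)
$\left(p{\left(-16 \right)} - 330\right) \left(10 - 38\right) = \left(- 16 \left(1 - 16\right) - 330\right) \left(10 - 38\right) = \left(\left(-16\right) \left(-15\right) - 330\right) \left(-28\right) = \left(240 - 330\right) \left(-28\right) = \left(-90\right) \left(-28\right) = 2520$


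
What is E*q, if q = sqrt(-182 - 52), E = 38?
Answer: 114*I*sqrt(26) ≈ 581.29*I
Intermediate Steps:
q = 3*I*sqrt(26) (q = sqrt(-234) = 3*I*sqrt(26) ≈ 15.297*I)
E*q = 38*(3*I*sqrt(26)) = 114*I*sqrt(26)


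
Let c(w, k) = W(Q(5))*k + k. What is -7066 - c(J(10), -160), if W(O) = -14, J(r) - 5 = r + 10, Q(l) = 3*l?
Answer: -9146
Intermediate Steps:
J(r) = 15 + r (J(r) = 5 + (r + 10) = 5 + (10 + r) = 15 + r)
c(w, k) = -13*k (c(w, k) = -14*k + k = -13*k)
-7066 - c(J(10), -160) = -7066 - (-13)*(-160) = -7066 - 1*2080 = -7066 - 2080 = -9146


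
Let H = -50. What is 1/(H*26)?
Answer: -1/1300 ≈ -0.00076923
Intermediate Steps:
1/(H*26) = 1/(-50*26) = 1/(-1300) = -1/1300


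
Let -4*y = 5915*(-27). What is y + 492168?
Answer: 2128377/4 ≈ 5.3209e+5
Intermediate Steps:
y = 159705/4 (y = -5915*(-27)/4 = -1/4*(-159705) = 159705/4 ≈ 39926.)
y + 492168 = 159705/4 + 492168 = 2128377/4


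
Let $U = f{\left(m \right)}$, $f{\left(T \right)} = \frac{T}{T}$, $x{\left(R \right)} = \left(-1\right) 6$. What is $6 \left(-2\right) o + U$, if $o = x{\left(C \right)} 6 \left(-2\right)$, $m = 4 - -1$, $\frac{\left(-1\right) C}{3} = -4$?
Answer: $-863$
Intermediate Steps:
$C = 12$ ($C = \left(-3\right) \left(-4\right) = 12$)
$x{\left(R \right)} = -6$
$m = 5$ ($m = 4 + 1 = 5$)
$f{\left(T \right)} = 1$
$U = 1$
$o = 72$ ($o = \left(-6\right) 6 \left(-2\right) = \left(-36\right) \left(-2\right) = 72$)
$6 \left(-2\right) o + U = 6 \left(-2\right) 72 + 1 = \left(-12\right) 72 + 1 = -864 + 1 = -863$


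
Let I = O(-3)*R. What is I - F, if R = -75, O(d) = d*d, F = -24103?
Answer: 23428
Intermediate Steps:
O(d) = d²
I = -675 (I = (-3)²*(-75) = 9*(-75) = -675)
I - F = -675 - 1*(-24103) = -675 + 24103 = 23428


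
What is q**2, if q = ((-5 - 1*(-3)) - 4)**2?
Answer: 1296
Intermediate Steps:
q = 36 (q = ((-5 + 3) - 4)**2 = (-2 - 4)**2 = (-6)**2 = 36)
q**2 = 36**2 = 1296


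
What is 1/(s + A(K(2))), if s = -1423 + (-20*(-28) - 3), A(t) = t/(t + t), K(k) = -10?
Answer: -2/1731 ≈ -0.0011554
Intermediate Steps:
A(t) = ½ (A(t) = t/((2*t)) = (1/(2*t))*t = ½)
s = -866 (s = -1423 + (560 - 3) = -1423 + 557 = -866)
1/(s + A(K(2))) = 1/(-866 + ½) = 1/(-1731/2) = -2/1731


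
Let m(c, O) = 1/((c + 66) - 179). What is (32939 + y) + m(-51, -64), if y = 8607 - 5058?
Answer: 5984031/164 ≈ 36488.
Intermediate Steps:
m(c, O) = 1/(-113 + c) (m(c, O) = 1/((66 + c) - 179) = 1/(-113 + c))
y = 3549
(32939 + y) + m(-51, -64) = (32939 + 3549) + 1/(-113 - 51) = 36488 + 1/(-164) = 36488 - 1/164 = 5984031/164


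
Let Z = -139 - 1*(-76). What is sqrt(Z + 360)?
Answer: 3*sqrt(33) ≈ 17.234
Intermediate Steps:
Z = -63 (Z = -139 + 76 = -63)
sqrt(Z + 360) = sqrt(-63 + 360) = sqrt(297) = 3*sqrt(33)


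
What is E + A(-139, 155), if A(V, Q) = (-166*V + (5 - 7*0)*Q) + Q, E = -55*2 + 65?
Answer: 23959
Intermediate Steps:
E = -45 (E = -110 + 65 = -45)
A(V, Q) = -166*V + 6*Q (A(V, Q) = (-166*V + (5 + 0)*Q) + Q = (-166*V + 5*Q) + Q = -166*V + 6*Q)
E + A(-139, 155) = -45 + (-166*(-139) + 6*155) = -45 + (23074 + 930) = -45 + 24004 = 23959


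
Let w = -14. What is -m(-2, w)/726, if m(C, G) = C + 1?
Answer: 1/726 ≈ 0.0013774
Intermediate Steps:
m(C, G) = 1 + C
-m(-2, w)/726 = -(1 - 2)/726 = -(-1)/726 = -1*(-1/726) = 1/726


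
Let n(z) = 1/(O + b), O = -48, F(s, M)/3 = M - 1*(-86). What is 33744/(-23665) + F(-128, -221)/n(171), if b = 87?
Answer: -373822419/23665 ≈ -15796.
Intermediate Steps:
F(s, M) = 258 + 3*M (F(s, M) = 3*(M - 1*(-86)) = 3*(M + 86) = 3*(86 + M) = 258 + 3*M)
n(z) = 1/39 (n(z) = 1/(-48 + 87) = 1/39)
33744/(-23665) + F(-128, -221)/n(171) = 33744/(-23665) + (258 + 3*(-221))/(1/39) = 33744*(-1/23665) + (258 - 663)*39 = -33744/23665 - 405*39 = -33744/23665 - 15795 = -373822419/23665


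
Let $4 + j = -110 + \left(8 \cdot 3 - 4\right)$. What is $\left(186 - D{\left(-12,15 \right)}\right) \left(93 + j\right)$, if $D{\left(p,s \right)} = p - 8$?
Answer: $-206$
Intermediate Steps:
$D{\left(p,s \right)} = -8 + p$
$j = -94$ ($j = -4 + \left(-110 + \left(8 \cdot 3 - 4\right)\right) = -4 + \left(-110 + \left(24 - 4\right)\right) = -4 + \left(-110 + 20\right) = -4 - 90 = -94$)
$\left(186 - D{\left(-12,15 \right)}\right) \left(93 + j\right) = \left(186 - \left(-8 - 12\right)\right) \left(93 - 94\right) = \left(186 - -20\right) \left(-1\right) = \left(186 + 20\right) \left(-1\right) = 206 \left(-1\right) = -206$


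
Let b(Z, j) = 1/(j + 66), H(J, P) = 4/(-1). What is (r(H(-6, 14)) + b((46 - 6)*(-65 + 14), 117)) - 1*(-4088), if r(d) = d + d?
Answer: 746641/183 ≈ 4080.0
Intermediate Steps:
H(J, P) = -4 (H(J, P) = 4*(-1) = -4)
b(Z, j) = 1/(66 + j)
r(d) = 2*d
(r(H(-6, 14)) + b((46 - 6)*(-65 + 14), 117)) - 1*(-4088) = (2*(-4) + 1/(66 + 117)) - 1*(-4088) = (-8 + 1/183) + 4088 = -1463/183 + 4088 = 746641/183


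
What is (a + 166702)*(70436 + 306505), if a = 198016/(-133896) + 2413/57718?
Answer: 2890547030963405017/46001246 ≈ 6.2836e+10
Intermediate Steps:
a = -198321365/138003738 (a = 198016*(-1/133896) + 2413*(1/57718) = -3536/2391 + 2413/57718 = -198321365/138003738 ≈ -1.4371)
(a + 166702)*(70436 + 306505) = (-198321365/138003738 + 166702)*(70436 + 306505) = (23005300810711/138003738)*376941 = 2890547030963405017/46001246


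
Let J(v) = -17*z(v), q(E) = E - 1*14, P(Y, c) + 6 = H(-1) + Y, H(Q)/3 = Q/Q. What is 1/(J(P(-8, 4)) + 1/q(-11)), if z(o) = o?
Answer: 25/4674 ≈ 0.0053487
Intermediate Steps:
H(Q) = 3 (H(Q) = 3*(Q/Q) = 3*1 = 3)
P(Y, c) = -3 + Y (P(Y, c) = -6 + (3 + Y) = -3 + Y)
q(E) = -14 + E (q(E) = E - 14 = -14 + E)
J(v) = -17*v
1/(J(P(-8, 4)) + 1/q(-11)) = 1/(-17*(-3 - 8) + 1/(-14 - 11)) = 1/(-17*(-11) + 1/(-25)) = 1/(187 - 1/25) = 1/(4674/25) = 25/4674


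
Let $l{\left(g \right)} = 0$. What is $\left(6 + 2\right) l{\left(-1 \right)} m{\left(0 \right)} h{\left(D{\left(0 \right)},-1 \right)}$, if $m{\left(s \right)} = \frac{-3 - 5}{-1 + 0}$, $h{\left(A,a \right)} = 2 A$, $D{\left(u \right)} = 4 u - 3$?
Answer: $0$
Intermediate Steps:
$D{\left(u \right)} = -3 + 4 u$
$m{\left(s \right)} = 8$ ($m{\left(s \right)} = - \frac{8}{-1} = \left(-8\right) \left(-1\right) = 8$)
$\left(6 + 2\right) l{\left(-1 \right)} m{\left(0 \right)} h{\left(D{\left(0 \right)},-1 \right)} = \left(6 + 2\right) 0 \cdot 8 \cdot 2 \left(-3 + 4 \cdot 0\right) = 8 \cdot 0 \cdot 8 \cdot 2 \left(-3 + 0\right) = 0 \cdot 8 \cdot 2 \left(-3\right) = 0 \left(-6\right) = 0$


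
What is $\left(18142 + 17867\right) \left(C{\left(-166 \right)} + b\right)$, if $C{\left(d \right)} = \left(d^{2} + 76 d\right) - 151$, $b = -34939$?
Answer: $-725581350$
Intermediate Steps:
$C{\left(d \right)} = -151 + d^{2} + 76 d$
$\left(18142 + 17867\right) \left(C{\left(-166 \right)} + b\right) = \left(18142 + 17867\right) \left(\left(-151 + \left(-166\right)^{2} + 76 \left(-166\right)\right) - 34939\right) = 36009 \left(\left(-151 + 27556 - 12616\right) - 34939\right) = 36009 \left(14789 - 34939\right) = 36009 \left(-20150\right) = -725581350$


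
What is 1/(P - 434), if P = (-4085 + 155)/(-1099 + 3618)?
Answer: -2519/1097176 ≈ -0.0022959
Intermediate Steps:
P = -3930/2519 ≈ -1.5601
1/(P - 434) = 1/(-3930/2519 - 434) = 1/(-1097176/2519) = -2519/1097176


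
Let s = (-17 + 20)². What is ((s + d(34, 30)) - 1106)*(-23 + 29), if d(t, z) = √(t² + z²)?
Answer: -6582 + 12*√514 ≈ -6309.9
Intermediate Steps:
s = 9 (s = 3² = 9)
((s + d(34, 30)) - 1106)*(-23 + 29) = ((9 + √(34² + 30²)) - 1106)*(-23 + 29) = ((9 + √(1156 + 900)) - 1106)*6 = ((9 + √2056) - 1106)*6 = ((9 + 2*√514) - 1106)*6 = (-1097 + 2*√514)*6 = -6582 + 12*√514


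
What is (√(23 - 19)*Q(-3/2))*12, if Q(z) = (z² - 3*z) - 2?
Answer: 114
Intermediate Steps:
Q(z) = -2 + z² - 3*z
(√(23 - 19)*Q(-3/2))*12 = (√(23 - 19)*(-2 + (-3/2)² - (-9)/2))*12 = (√4*(-2 + (-3*½)² - (-9)/2))*12 = (2*(-2 + (-3/2)² - 3*(-3/2)))*12 = (2*(-2 + 9/4 + 9/2))*12 = (2*(19/4))*12 = (19/2)*12 = 114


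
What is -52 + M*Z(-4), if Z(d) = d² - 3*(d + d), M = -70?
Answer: -2852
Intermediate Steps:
Z(d) = d² - 6*d
-52 + M*Z(-4) = -52 - (-280)*(-6 - 4) = -52 - (-280)*(-10) = -52 - 70*40 = -52 - 2800 = -2852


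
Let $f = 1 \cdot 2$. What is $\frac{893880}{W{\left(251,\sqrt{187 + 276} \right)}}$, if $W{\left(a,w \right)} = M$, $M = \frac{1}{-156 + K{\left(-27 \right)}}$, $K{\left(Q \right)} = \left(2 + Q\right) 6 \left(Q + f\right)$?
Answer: $3212604720$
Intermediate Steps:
$f = 2$
$K{\left(Q \right)} = \left(2 + Q\right) \left(12 + 6 Q\right)$ ($K{\left(Q \right)} = \left(2 + Q\right) 6 \left(Q + 2\right) = \left(2 + Q\right) 6 \left(2 + Q\right) = \left(2 + Q\right) \left(12 + 6 Q\right)$)
$M = \frac{1}{3594}$ ($M = \frac{1}{-156 + \left(24 + 6 \left(-27\right)^{2} + 24 \left(-27\right)\right)} = \frac{1}{-156 + \left(24 + 6 \cdot 729 - 648\right)} = \frac{1}{-156 + \left(24 + 4374 - 648\right)} = \frac{1}{-156 + 3750} = \frac{1}{3594} \approx 0.00027824$)
$W{\left(a,w \right)} = \frac{1}{3594}$
$\frac{893880}{W{\left(251,\sqrt{187 + 276} \right)}} = 893880 \frac{1}{\frac{1}{3594}} = 893880 \cdot 3594 = 3212604720$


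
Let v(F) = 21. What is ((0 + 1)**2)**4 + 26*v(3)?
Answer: 547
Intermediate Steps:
((0 + 1)**2)**4 + 26*v(3) = ((0 + 1)**2)**4 + 26*21 = (1**2)**4 + 546 = 1**4 + 546 = 1 + 546 = 547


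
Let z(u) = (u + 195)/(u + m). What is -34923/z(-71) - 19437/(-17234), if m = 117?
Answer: -3460410873/267127 ≈ -12954.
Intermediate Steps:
z(u) = (195 + u)/(117 + u) (z(u) = (u + 195)/(u + 117) = (195 + u)/(117 + u))
-34923/z(-71) - 19437/(-17234) = -34923*(117 - 71)/(195 - 71) - 19437/(-17234) = -34923/(124/46) - 19437*(-1/17234) = -34923/((1/46)*124) + 19437/17234 = -34923/62/23 + 19437/17234 = -34923*23/62 + 19437/17234 = -803229/62 + 19437/17234 = -3460410873/267127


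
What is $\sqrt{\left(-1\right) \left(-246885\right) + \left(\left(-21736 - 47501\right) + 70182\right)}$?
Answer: $\sqrt{247830} \approx 497.83$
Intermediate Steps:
$\sqrt{\left(-1\right) \left(-246885\right) + \left(\left(-21736 - 47501\right) + 70182\right)} = \sqrt{246885 + \left(-69237 + 70182\right)} = \sqrt{246885 + 945} = \sqrt{247830}$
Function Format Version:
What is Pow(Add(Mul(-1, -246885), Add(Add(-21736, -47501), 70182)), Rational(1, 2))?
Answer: Pow(247830, Rational(1, 2)) ≈ 497.83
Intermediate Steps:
Pow(Add(Mul(-1, -246885), Add(Add(-21736, -47501), 70182)), Rational(1, 2)) = Pow(Add(246885, Add(-69237, 70182)), Rational(1, 2)) = Pow(Add(246885, 945), Rational(1, 2)) = Pow(247830, Rational(1, 2))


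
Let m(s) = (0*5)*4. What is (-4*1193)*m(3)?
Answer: 0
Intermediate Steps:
m(s) = 0 (m(s) = 0*4 = 0)
(-4*1193)*m(3) = -4*1193*0 = -4772*0 = 0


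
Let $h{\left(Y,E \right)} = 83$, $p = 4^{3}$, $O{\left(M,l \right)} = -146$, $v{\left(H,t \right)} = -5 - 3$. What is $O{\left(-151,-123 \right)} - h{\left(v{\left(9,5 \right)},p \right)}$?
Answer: $-229$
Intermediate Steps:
$v{\left(H,t \right)} = -8$ ($v{\left(H,t \right)} = -5 - 3 = -8$)
$p = 64$
$O{\left(-151,-123 \right)} - h{\left(v{\left(9,5 \right)},p \right)} = -146 - 83 = -229$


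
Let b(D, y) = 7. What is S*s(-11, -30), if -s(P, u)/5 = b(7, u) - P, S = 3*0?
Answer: 0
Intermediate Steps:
S = 0
s(P, u) = -35 + 5*P (s(P, u) = -5*(7 - P) = -35 + 5*P)
S*s(-11, -30) = 0*(-35 + 5*(-11)) = 0*(-35 - 55) = 0*(-90) = 0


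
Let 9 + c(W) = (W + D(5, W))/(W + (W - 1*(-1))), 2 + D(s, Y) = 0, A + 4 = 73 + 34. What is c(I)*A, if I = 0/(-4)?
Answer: -1133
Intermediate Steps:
I = 0 (I = 0*(-1/4) = 0)
A = 103 (A = -4 + (73 + 34) = -4 + 107 = 103)
D(s, Y) = -2 (D(s, Y) = -2 + 0 = -2)
c(W) = -9 + (-2 + W)/(1 + 2*W) (c(W) = -9 + (W - 2)/(W + (W - 1*(-1))) = -9 + (-2 + W)/(W + (W + 1)) = -9 + (-2 + W)/(W + (1 + W)) = -9 + (-2 + W)/(1 + 2*W))
c(I)*A = ((-11 - 17*0)/(1 + 2*0))*103 = ((-11 + 0)/(1 + 0))*103 = (-11/1)*103 = (1*(-11))*103 = -11*103 = -1133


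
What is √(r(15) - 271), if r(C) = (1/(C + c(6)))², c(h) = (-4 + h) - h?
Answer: I*√32790/11 ≈ 16.462*I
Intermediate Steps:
c(h) = -4
r(C) = (-4 + C)⁻² (r(C) = (1/(C - 4))² = (1/(-4 + C))² = (-4 + C)⁻²)
√(r(15) - 271) = √((-4 + 15)⁻² - 271) = √(11⁻² - 271) = √(1/121 - 271) = √(-32790/121) = I*√32790/11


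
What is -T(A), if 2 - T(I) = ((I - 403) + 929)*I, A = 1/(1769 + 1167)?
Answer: -15695855/8620096 ≈ -1.8208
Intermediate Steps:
A = 1/2936 ≈ 0.00034060
T(I) = 2 - I*(526 + I) (T(I) = 2 - ((I - 403) + 929)*I = 2 - ((-403 + I) + 929)*I = 2 - (526 + I)*I = 2 - I*(526 + I))
-T(A) = -(2 - (1/2936)² - 526*1/2936) = -(2 - 1*1/8620096 - 263/1468) = -(2 - 1/8620096 - 263/1468) = -1*15695855/8620096 = -15695855/8620096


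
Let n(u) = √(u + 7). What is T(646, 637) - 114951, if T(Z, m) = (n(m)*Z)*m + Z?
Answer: -114305 + 823004*√161 ≈ 1.0328e+7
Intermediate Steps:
n(u) = √(7 + u)
T(Z, m) = Z + Z*m*√(7 + m) (T(Z, m) = (√(7 + m)*Z)*m + Z = (Z*√(7 + m))*m + Z = Z*m*√(7 + m) + Z = Z + Z*m*√(7 + m))
T(646, 637) - 114951 = 646*(1 + 637*√(7 + 637)) - 114951 = 646*(1 + 637*√644) - 114951 = 646*(1 + 637*(2*√161)) - 114951 = 646*(1 + 1274*√161) - 114951 = (646 + 823004*√161) - 114951 = -114305 + 823004*√161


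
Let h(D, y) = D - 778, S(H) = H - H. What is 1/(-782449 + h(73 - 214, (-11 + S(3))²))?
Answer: -1/783368 ≈ -1.2765e-6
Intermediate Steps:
S(H) = 0
h(D, y) = -778 + D
1/(-782449 + h(73 - 214, (-11 + S(3))²)) = 1/(-782449 + (-778 + (73 - 214))) = 1/(-782449 + (-778 - 141)) = 1/(-782449 - 919) = 1/(-783368) = -1/783368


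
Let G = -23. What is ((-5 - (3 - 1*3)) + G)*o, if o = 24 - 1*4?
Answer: -560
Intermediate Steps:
o = 20 (o = 24 - 4 = 20)
((-5 - (3 - 1*3)) + G)*o = ((-5 - (3 - 1*3)) - 23)*20 = ((-5 - (3 - 3)) - 23)*20 = ((-5 - 1*0) - 23)*20 = ((-5 + 0) - 23)*20 = (-5 - 23)*20 = -28*20 = -560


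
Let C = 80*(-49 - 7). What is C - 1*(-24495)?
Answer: 20015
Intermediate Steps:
C = -4480 (C = 80*(-56) = -4480)
C - 1*(-24495) = -4480 - 1*(-24495) = -4480 + 24495 = 20015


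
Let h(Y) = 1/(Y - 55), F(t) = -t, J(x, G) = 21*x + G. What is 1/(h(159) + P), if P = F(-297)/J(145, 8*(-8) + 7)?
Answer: 8632/941 ≈ 9.1732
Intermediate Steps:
J(x, G) = G + 21*x
P = 33/332 (P = (-1*(-297))/((8*(-8) + 7) + 21*145) = 297/((-64 + 7) + 3045) = 297/(-57 + 3045) = 297/2988 = 297*(1/2988) = 33/332 ≈ 0.099398)
h(Y) = 1/(-55 + Y)
1/(h(159) + P) = 1/(1/(-55 + 159) + 33/332) = 1/(1/104 + 33/332) = 1/(941/8632) = 8632/941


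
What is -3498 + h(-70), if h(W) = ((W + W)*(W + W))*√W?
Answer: -3498 + 19600*I*√70 ≈ -3498.0 + 1.6399e+5*I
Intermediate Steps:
h(W) = 4*W^(5/2) (h(W) = ((2*W)*(2*W))*√W = (4*W²)*√W = 4*W^(5/2))
-3498 + h(-70) = -3498 + 4*(-70)^(5/2) = -3498 + 4*(4900*I*√70) = -3498 + 19600*I*√70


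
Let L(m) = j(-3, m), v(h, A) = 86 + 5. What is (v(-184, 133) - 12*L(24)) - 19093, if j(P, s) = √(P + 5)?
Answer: -19002 - 12*√2 ≈ -19019.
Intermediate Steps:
j(P, s) = √(5 + P)
v(h, A) = 91
L(m) = √2 (L(m) = √(5 - 3) = √2)
(v(-184, 133) - 12*L(24)) - 19093 = (91 - 12*√2) - 19093 = -19002 - 12*√2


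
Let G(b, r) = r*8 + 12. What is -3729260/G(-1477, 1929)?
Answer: -932315/3861 ≈ -241.47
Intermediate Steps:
G(b, r) = 12 + 8*r (G(b, r) = 8*r + 12 = 12 + 8*r)
-3729260/G(-1477, 1929) = -3729260/(12 + 8*1929) = -3729260/(12 + 15432) = -3729260/15444 = -3729260*1/15444 = -932315/3861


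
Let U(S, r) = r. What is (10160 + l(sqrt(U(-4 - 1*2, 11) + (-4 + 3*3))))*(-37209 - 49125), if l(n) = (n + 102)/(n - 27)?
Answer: -20165377716/23 ≈ -8.7676e+8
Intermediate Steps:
l(n) = (102 + n)/(-27 + n)
(10160 + l(sqrt(U(-4 - 1*2, 11) + (-4 + 3*3))))*(-37209 - 49125) = (10160 + (102 + sqrt(11 + (-4 + 3*3)))/(-27 + sqrt(11 + (-4 + 3*3))))*(-37209 - 49125) = (10160 + (102 + sqrt(11 + (-4 + 9)))/(-27 + sqrt(11 + (-4 + 9))))*(-86334) = (10160 + (102 + sqrt(11 + 5))/(-27 + sqrt(11 + 5)))*(-86334) = (10160 + (102 + sqrt(16))/(-27 + sqrt(16)))*(-86334) = (10160 + (102 + 4)/(-27 + 4))*(-86334) = (10160 + 106/(-23))*(-86334) = (10160 - 1/23*106)*(-86334) = (10160 - 106/23)*(-86334) = (233574/23)*(-86334) = -20165377716/23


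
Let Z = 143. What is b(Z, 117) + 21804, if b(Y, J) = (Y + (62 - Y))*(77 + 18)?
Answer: 27694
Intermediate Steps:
b(Y, J) = 5890 (b(Y, J) = 62*95 = 5890)
b(Z, 117) + 21804 = 5890 + 21804 = 27694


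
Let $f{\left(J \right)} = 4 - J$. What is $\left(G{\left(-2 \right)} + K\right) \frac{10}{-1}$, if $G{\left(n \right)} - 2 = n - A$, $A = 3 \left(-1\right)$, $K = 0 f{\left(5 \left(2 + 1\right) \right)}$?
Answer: $-30$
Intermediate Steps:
$K = 0$ ($K = 0 \left(4 - 5 \left(2 + 1\right)\right) = 0 \left(4 - 5 \cdot 3\right) = 0 \left(4 - 15\right) = 0 \left(-11\right) = 0$)
$A = -3$
$G{\left(n \right)} = 5 + n$ ($G{\left(n \right)} = 2 + \left(n - -3\right) = 2 + \left(n + 3\right) = 2 + \left(3 + n\right) = 5 + n$)
$\left(G{\left(-2 \right)} + K\right) \frac{10}{-1} = \left(\left(5 - 2\right) + 0\right) \frac{10}{-1} = \left(3 + 0\right) 10 \left(-1\right) = 3 \left(-10\right) = -30$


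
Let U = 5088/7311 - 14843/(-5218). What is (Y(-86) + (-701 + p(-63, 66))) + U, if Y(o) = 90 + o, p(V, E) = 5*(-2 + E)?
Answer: -4749010163/12716266 ≈ -373.46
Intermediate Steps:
p(V, E) = -10 + 5*E
U = 45022119/12716266 (U = 5088*(1/7311) - 14843*(-1/5218) = 1696/2437 + 14843/5218 = 45022119/12716266 ≈ 3.5405)
(Y(-86) + (-701 + p(-63, 66))) + U = ((90 - 86) + (-701 + (-10 + 5*66))) + 45022119/12716266 = (4 + (-701 + (-10 + 330))) + 45022119/12716266 = (4 + (-701 + 320)) + 45022119/12716266 = (4 - 381) + 45022119/12716266 = -377 + 45022119/12716266 = -4749010163/12716266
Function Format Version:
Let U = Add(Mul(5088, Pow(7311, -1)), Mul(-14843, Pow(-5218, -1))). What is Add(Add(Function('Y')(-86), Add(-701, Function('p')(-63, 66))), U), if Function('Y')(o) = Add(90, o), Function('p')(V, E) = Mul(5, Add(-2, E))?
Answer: Rational(-4749010163, 12716266) ≈ -373.46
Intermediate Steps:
Function('p')(V, E) = Add(-10, Mul(5, E))
U = Rational(45022119, 12716266) (U = Add(Mul(5088, Rational(1, 7311)), Mul(-14843, Rational(-1, 5218))) = Add(Rational(1696, 2437), Rational(14843, 5218)) = Rational(45022119, 12716266) ≈ 3.5405)
Add(Add(Function('Y')(-86), Add(-701, Function('p')(-63, 66))), U) = Add(Add(Add(90, -86), Add(-701, Add(-10, Mul(5, 66)))), Rational(45022119, 12716266)) = Add(Add(4, Add(-701, Add(-10, 330))), Rational(45022119, 12716266)) = Add(Add(4, Add(-701, 320)), Rational(45022119, 12716266)) = Add(Add(4, -381), Rational(45022119, 12716266)) = Add(-377, Rational(45022119, 12716266)) = Rational(-4749010163, 12716266)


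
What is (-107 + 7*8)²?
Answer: 2601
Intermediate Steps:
(-107 + 7*8)² = (-107 + 56)² = (-51)² = 2601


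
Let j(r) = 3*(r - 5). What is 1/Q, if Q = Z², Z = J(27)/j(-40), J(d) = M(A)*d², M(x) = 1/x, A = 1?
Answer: 25/729 ≈ 0.034294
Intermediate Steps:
j(r) = -15 + 3*r (j(r) = 3*(-5 + r) = -15 + 3*r)
J(d) = d² (J(d) = d²/1 = 1*d² = d²)
Z = -27/5 (Z = 27²/(-15 + 3*(-40)) = 729/(-15 - 120) = 729/(-135) = 729*(-1/135) = -27/5 ≈ -5.4000)
Q = 729/25 (Q = (-27/5)² = 729/25 ≈ 29.160)
1/Q = 1/(729/25) = 25/729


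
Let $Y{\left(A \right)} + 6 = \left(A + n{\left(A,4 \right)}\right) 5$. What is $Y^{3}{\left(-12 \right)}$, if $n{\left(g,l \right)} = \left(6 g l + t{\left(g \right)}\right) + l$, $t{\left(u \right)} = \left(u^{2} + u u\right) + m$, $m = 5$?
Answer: $-9261$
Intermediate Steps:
$t{\left(u \right)} = 5 + 2 u^{2}$ ($t{\left(u \right)} = \left(u^{2} + u u\right) + 5 = \left(u^{2} + u^{2}\right) + 5 = 2 u^{2} + 5 = 5 + 2 u^{2}$)
$n{\left(g,l \right)} = 5 + l + 2 g^{2} + 6 g l$ ($n{\left(g,l \right)} = \left(6 g l + \left(5 + 2 g^{2}\right)\right) + l = \left(5 + 2 g^{2} + 6 g l\right) + l = 5 + l + 2 g^{2} + 6 g l$)
$Y{\left(A \right)} = 39 + 10 A^{2} + 125 A$ ($Y{\left(A \right)} = -6 + \left(A + \left(5 + 4 + 2 A^{2} + 6 A 4\right)\right) 5 = -6 + \left(A + \left(5 + 4 + 2 A^{2} + 24 A\right)\right) 5 = -6 + \left(A + \left(9 + 2 A^{2} + 24 A\right)\right) 5 = -6 + \left(9 + 2 A^{2} + 25 A\right) 5 = -6 + \left(45 + 10 A^{2} + 125 A\right) = 39 + 10 A^{2} + 125 A$)
$Y^{3}{\left(-12 \right)} = \left(39 + 10 \left(-12\right)^{2} + 125 \left(-12\right)\right)^{3} = \left(39 + 10 \cdot 144 - 1500\right)^{3} = \left(39 + 1440 - 1500\right)^{3} = \left(-21\right)^{3} = -9261$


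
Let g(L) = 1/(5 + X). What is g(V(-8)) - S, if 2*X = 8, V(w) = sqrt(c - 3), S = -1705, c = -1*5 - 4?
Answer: 15346/9 ≈ 1705.1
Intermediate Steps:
c = -9 (c = -5 - 4 = -9)
V(w) = 2*I*sqrt(3) (V(w) = sqrt(-9 - 3) = sqrt(-12) = 2*I*sqrt(3))
X = 4 (X = (1/2)*8 = 4)
g(L) = 1/9 (g(L) = 1/(5 + 4) = 1/9)
g(V(-8)) - S = 1/9 - 1*(-1705) = 1/9 + 1705 = 15346/9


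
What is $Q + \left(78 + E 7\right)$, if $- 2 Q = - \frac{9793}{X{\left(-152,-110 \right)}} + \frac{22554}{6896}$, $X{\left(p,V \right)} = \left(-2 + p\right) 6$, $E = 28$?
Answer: $\frac{60775553}{227568} \approx 267.07$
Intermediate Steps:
$X{\left(p,V \right)} = -12 + 6 p$
$Q = - \frac{1578079}{227568}$ ($Q = - \frac{- \frac{9793}{-12 + 6 \left(-152\right)} + \frac{22554}{6896}}{2} = - \frac{- \frac{9793}{-12 - 912} + 22554 \cdot \frac{1}{6896}}{2} = - \frac{- \frac{9793}{-924} + \frac{11277}{3448}}{2} = - \frac{\left(-9793\right) \left(- \frac{1}{924}\right) + \frac{11277}{3448}}{2} = - \frac{\frac{1399}{132} + \frac{11277}{3448}}{2} = \left(- \frac{1}{2}\right) \frac{1578079}{113784} = - \frac{1578079}{227568} \approx -6.9345$)
$Q + \left(78 + E 7\right) = - \frac{1578079}{227568} + \left(78 + 28 \cdot 7\right) = - \frac{1578079}{227568} + \left(78 + 196\right) = - \frac{1578079}{227568} + 274 = \frac{60775553}{227568}$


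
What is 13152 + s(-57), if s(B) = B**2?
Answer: 16401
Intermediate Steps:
13152 + s(-57) = 13152 + (-57)**2 = 13152 + 3249 = 16401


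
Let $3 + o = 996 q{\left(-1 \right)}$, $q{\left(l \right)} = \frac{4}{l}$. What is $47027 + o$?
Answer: $43040$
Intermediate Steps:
$o = -3987$ ($o = -3 + 996 \frac{4}{-1} = -3 + 996 \cdot 4 \left(-1\right) = -3 + 996 \left(-4\right) = -3 - 3984 = -3987$)
$47027 + o = 47027 - 3987 = 43040$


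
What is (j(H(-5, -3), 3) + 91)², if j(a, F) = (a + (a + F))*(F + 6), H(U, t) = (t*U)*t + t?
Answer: 556516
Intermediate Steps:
H(U, t) = t + U*t² (H(U, t) = (U*t)*t + t = U*t² + t = t + U*t²)
j(a, F) = (6 + F)*(F + 2*a) (j(a, F) = (a + (F + a))*(6 + F) = (F + 2*a)*(6 + F) = (6 + F)*(F + 2*a))
(j(H(-5, -3), 3) + 91)² = ((3² + 6*3 + 12*(-3*(1 - 5*(-3))) + 2*3*(-3*(1 - 5*(-3)))) + 91)² = ((9 + 18 + 12*(-3*(1 + 15)) + 2*3*(-3*(1 + 15))) + 91)² = ((9 + 18 + 12*(-3*16) + 2*3*(-3*16)) + 91)² = ((9 + 18 + 12*(-48) + 2*3*(-48)) + 91)² = ((9 + 18 - 576 - 288) + 91)² = (-837 + 91)² = (-746)² = 556516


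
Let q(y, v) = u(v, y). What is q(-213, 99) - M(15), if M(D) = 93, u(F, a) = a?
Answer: -306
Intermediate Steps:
q(y, v) = y
q(-213, 99) - M(15) = -213 - 1*93 = -213 - 93 = -306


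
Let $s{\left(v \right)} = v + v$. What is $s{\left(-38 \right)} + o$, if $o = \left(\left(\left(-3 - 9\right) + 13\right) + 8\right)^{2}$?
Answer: $5$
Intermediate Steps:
$s{\left(v \right)} = 2 v$
$o = 81$ ($o = \left(\left(-12 + 13\right) + 8\right)^{2} = \left(1 + 8\right)^{2} = 9^{2} = 81$)
$s{\left(-38 \right)} + o = 2 \left(-38\right) + 81 = -76 + 81 = 5$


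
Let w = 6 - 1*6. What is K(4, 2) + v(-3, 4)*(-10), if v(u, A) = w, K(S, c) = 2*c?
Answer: 4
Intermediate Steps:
w = 0 (w = 6 - 6 = 0)
v(u, A) = 0
K(4, 2) + v(-3, 4)*(-10) = 2*2 + 0*(-10) = 4 + 0 = 4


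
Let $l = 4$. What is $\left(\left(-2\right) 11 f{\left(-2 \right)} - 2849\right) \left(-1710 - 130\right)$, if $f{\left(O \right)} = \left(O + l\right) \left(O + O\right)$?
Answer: $4918320$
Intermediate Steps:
$f{\left(O \right)} = 2 O \left(4 + O\right)$ ($f{\left(O \right)} = \left(O + 4\right) \left(O + O\right) = \left(4 + O\right) 2 O = 2 O \left(4 + O\right)$)
$\left(\left(-2\right) 11 f{\left(-2 \right)} - 2849\right) \left(-1710 - 130\right) = \left(\left(-2\right) 11 \cdot 2 \left(-2\right) \left(4 - 2\right) - 2849\right) \left(-1710 - 130\right) = \left(- 22 \cdot 2 \left(-2\right) 2 - 2849\right) \left(-1840\right) = \left(\left(-22\right) \left(-8\right) - 2849\right) \left(-1840\right) = \left(176 - 2849\right) \left(-1840\right) = \left(-2673\right) \left(-1840\right) = 4918320$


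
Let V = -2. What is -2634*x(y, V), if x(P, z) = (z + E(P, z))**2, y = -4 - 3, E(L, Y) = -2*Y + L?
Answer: -65850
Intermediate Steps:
E(L, Y) = L - 2*Y
y = -7
x(P, z) = (P - z)**2 (x(P, z) = (z + (P - 2*z))**2 = (P - z)**2)
-2634*x(y, V) = -2634*(-7 - 1*(-2))**2 = -2634*(-7 + 2)**2 = -2634*(-5)**2 = -2634*25 = -65850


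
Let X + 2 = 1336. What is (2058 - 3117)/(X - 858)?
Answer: -1059/476 ≈ -2.2248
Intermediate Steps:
X = 1334 (X = -2 + 1336 = 1334)
(2058 - 3117)/(X - 858) = (2058 - 3117)/(1334 - 858) = -1059/476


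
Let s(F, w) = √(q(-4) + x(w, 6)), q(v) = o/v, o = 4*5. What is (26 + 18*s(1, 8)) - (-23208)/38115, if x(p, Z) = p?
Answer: 338066/12705 + 18*√3 ≈ 57.786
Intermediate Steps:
o = 20
q(v) = 20/v
s(F, w) = √(-5 + w) (s(F, w) = √(20/(-4) + w) = √(20*(-¼) + w) = √(-5 + w))
(26 + 18*s(1, 8)) - (-23208)/38115 = (26 + 18*√(-5 + 8)) - (-23208)/38115 = (26 + 18*√3) - (-23208)/38115 = (26 + 18*√3) - 1*(-7736/12705) = (26 + 18*√3) + 7736/12705 = 338066/12705 + 18*√3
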